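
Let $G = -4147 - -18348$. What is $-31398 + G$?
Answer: $-17197$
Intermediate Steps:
$G = 14201$ ($G = -4147 + 18348 = 14201$)
$-31398 + G = -31398 + 14201 = -17197$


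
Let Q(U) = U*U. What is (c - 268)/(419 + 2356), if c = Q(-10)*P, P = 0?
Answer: -268/2775 ≈ -0.096577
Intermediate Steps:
Q(U) = U²
c = 0 (c = (-10)²*0 = 100*0 = 0)
(c - 268)/(419 + 2356) = (0 - 268)/(419 + 2356) = -268/2775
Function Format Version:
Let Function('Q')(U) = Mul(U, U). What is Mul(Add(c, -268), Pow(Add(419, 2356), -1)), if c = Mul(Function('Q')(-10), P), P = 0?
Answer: Rational(-268, 2775) ≈ -0.096577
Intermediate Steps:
Function('Q')(U) = Pow(U, 2)
c = 0 (c = Mul(Pow(-10, 2), 0) = Mul(100, 0) = 0)
Mul(Add(c, -268), Pow(Add(419, 2356), -1)) = Mul(Add(0, -268), Pow(Add(419, 2356), -1)) = Mul(-268, Pow(2775, -1)) = Mul(-268, Rational(1, 2775)) = Rational(-268, 2775)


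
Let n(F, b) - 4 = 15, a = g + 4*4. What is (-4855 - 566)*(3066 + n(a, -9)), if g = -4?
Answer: -16723785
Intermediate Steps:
a = 12 (a = -4 + 4*4 = -4 + 16 = 12)
n(F, b) = 19 (n(F, b) = 4 + 15 = 19)
(-4855 - 566)*(3066 + n(a, -9)) = (-4855 - 566)*(3066 + 19) = -5421*3085 = -16723785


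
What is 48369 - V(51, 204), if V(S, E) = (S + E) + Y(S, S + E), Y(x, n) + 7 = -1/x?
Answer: 2454172/51 ≈ 48121.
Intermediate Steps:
Y(x, n) = -7 - 1/x
V(S, E) = -7 + E + S - 1/S (V(S, E) = (S + E) + (-7 - 1/S) = (E + S) + (-7 - 1/S) = -7 + E + S - 1/S)
48369 - V(51, 204) = 48369 - (-7 + 204 + 51 - 1/51) = 48369 - 1*12647/51 = 48369 - 12647/51 = 2454172/51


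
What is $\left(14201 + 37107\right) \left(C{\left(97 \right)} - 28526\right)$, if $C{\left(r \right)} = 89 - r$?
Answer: $-1464022472$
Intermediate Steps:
$\left(14201 + 37107\right) \left(C{\left(97 \right)} - 28526\right) = \left(14201 + 37107\right) \left(\left(89 - 97\right) - 28526\right) = 51308 \left(\left(89 - 97\right) - 28526\right) = 51308 \left(-8 - 28526\right) = 51308 \left(-28534\right) = -1464022472$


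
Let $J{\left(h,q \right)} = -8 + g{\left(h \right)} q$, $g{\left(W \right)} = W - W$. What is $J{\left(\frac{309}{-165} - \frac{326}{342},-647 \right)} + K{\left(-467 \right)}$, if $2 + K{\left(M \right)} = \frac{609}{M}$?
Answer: $- \frac{5279}{467} \approx -11.304$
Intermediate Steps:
$g{\left(W \right)} = 0$
$K{\left(M \right)} = -2 + \frac{609}{M}$
$J{\left(h,q \right)} = -8$ ($J{\left(h,q \right)} = -8 + 0 q = -8 + 0 = -8$)
$J{\left(\frac{309}{-165} - \frac{326}{342},-647 \right)} + K{\left(-467 \right)} = -8 - \left(2 - \frac{609}{-467}\right) = -8 + \left(-2 + 609 \left(- \frac{1}{467}\right)\right) = -8 - \frac{1543}{467} = - \frac{5279}{467}$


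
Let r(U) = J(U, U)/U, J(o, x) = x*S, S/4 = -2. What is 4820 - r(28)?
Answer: 4828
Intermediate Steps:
S = -8 (S = 4*(-2) = -8)
J(o, x) = -8*x (J(o, x) = x*(-8) = -8*x)
r(U) = -8 (r(U) = (-8*U)/U = -8)
4820 - r(28) = 4820 - 1*(-8) = 4820 + 8 = 4828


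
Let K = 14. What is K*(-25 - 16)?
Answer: -574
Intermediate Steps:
K*(-25 - 16) = 14*(-25 - 16) = 14*(-41) = -574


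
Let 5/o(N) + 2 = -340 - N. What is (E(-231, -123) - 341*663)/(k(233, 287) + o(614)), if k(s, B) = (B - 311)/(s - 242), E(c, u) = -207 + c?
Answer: -649662228/7633 ≈ -85112.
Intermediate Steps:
o(N) = 5/(-342 - N) (o(N) = 5/(-2 + (-340 - N)) = 5/(-342 - N))
k(s, B) = (-311 + B)/(-242 + s)
(E(-231, -123) - 341*663)/(k(233, 287) + o(614)) = ((-207 - 231) - 341*663)/((-311 + 287)/(-242 + 233) - 5/(342 + 614)) = (-438 - 226083)/(-24/(-9) - 5/956) = -226521/(-1/9*(-24) - 5*1/956) = -226521/(8/3 - 5/956) = -226521/7633/2868 = -226521*2868/7633 = -649662228/7633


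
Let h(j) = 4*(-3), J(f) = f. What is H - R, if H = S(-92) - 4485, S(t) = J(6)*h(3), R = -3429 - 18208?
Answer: 17080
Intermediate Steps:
h(j) = -12
R = -21637
S(t) = -72 (S(t) = 6*(-12) = -72)
H = -4557 (H = -72 - 4485 = -4557)
H - R = -4557 - 1*(-21637) = -4557 + 21637 = 17080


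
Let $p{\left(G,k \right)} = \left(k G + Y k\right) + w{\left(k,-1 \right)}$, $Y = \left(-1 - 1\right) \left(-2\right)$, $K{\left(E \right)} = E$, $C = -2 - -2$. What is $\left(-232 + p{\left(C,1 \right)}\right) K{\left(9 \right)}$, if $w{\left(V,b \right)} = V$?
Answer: $-2043$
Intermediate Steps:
$C = 0$ ($C = -2 + 2 = 0$)
$Y = 4$ ($Y = \left(-2\right) \left(-2\right) = 4$)
$p{\left(G,k \right)} = 5 k + G k$ ($p{\left(G,k \right)} = \left(k G + 4 k\right) + k = \left(G k + 4 k\right) + k = \left(4 k + G k\right) + k = 5 k + G k$)
$\left(-232 + p{\left(C,1 \right)}\right) K{\left(9 \right)} = \left(-232 + 1 \left(5 + 0\right)\right) 9 = \left(-232 + 1 \cdot 5\right) 9 = \left(-232 + 5\right) 9 = \left(-227\right) 9 = -2043$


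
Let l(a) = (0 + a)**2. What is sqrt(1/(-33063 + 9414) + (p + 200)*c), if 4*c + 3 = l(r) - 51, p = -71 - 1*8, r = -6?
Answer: 7*I*sqrt(24859213926)/47298 ≈ 23.335*I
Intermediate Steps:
p = -79 (p = -71 - 8 = -79)
l(a) = a**2
c = -9/2 (c = -3/4 + ((-6)**2 - 51)/4 = -3/4 + (36 - 51)/4 = -3/4 + (1/4)*(-15) = -3/4 - 15/4 = -9/2 ≈ -4.5000)
sqrt(1/(-33063 + 9414) + (p + 200)*c) = sqrt(1/(-33063 + 9414) + (-79 + 200)*(-9/2)) = sqrt(1/(-23649) + 121*(-9/2)) = sqrt(-1/23649 - 1089/2) = sqrt(-25753763/47298) = 7*I*sqrt(24859213926)/47298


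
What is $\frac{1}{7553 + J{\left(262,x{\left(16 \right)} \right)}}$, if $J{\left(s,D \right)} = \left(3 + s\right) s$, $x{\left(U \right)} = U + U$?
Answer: $\frac{1}{76983} \approx 1.299 \cdot 10^{-5}$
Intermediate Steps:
$x{\left(U \right)} = 2 U$
$J{\left(s,D \right)} = s \left(3 + s\right)$
$\frac{1}{7553 + J{\left(262,x{\left(16 \right)} \right)}} = \frac{1}{7553 + 262 \left(3 + 262\right)} = \frac{1}{7553 + 262 \cdot 265} = \frac{1}{7553 + 69430} = \frac{1}{76983}$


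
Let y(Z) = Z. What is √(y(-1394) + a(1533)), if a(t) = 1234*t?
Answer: 2*√472582 ≈ 1374.9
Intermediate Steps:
√(y(-1394) + a(1533)) = √(-1394 + 1234*1533) = √(-1394 + 1891722) = √1890328 = 2*√472582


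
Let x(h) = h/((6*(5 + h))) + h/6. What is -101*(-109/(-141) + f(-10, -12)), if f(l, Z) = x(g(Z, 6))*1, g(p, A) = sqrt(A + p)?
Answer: 202*(-125*sqrt(6) + 202*I)/(141*(sqrt(6) - 5*I)) ≈ -81.336 - 47.884*I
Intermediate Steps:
x(h) = h/6 + h/(30 + 6*h) (x(h) = h/(30 + 6*h) + h*(1/6) = h/(30 + 6*h) + h/6 = h/6 + h/(30 + 6*h))
f(l, Z) = sqrt(6 + Z)*(6 + sqrt(6 + Z))/(6*(5 + sqrt(6 + Z))) (f(l, Z) = (sqrt(6 + Z)*(6 + sqrt(6 + Z))/(6*(5 + sqrt(6 + Z))))*1 = sqrt(6 + Z)*(6 + sqrt(6 + Z))/(6*(5 + sqrt(6 + Z))))
-101*(-109/(-141) + f(-10, -12)) = -101*(-109/(-141) + (1 + sqrt(6 - 12) + (1/6)*(-12))/(5 + sqrt(6 - 12))) = -101*(-109*(-1/141) + (1 + sqrt(-6) - 2)/(5 + sqrt(-6))) = -101*(109/141 + (1 + I*sqrt(6) - 2)/(5 + I*sqrt(6))) = -101*(109/141 + (-1 + I*sqrt(6))/(5 + I*sqrt(6))) = -11009/141 - 101*(-1 + I*sqrt(6))/(5 + I*sqrt(6))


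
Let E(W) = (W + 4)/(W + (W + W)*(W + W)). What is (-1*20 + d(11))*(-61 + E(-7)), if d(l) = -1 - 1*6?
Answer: 11532/7 ≈ 1647.4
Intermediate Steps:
d(l) = -7 (d(l) = -1 - 6 = -7)
E(W) = (4 + W)/(W + 4*W²) (E(W) = (4 + W)/(W + (2*W)*(2*W)) = (4 + W)/(W + 4*W²))
(-1*20 + d(11))*(-61 + E(-7)) = (-1*20 - 7)*(-61 + (4 - 7)/((-7)*(1 + 4*(-7)))) = (-20 - 7)*(-61 - ⅐*(-3)/(1 - 28)) = -27*(-61 - ⅐*(-3)/(-27)) = -27*(-61 - ⅐*(-1/27)*(-3)) = -27*(-61 - 1/63) = -27*(-3844/63) = 11532/7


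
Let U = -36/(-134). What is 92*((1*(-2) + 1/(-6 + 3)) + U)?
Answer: -38180/201 ≈ -189.95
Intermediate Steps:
U = 18/67 (U = -36*(-1/134) = 18/67 ≈ 0.26866)
92*((1*(-2) + 1/(-6 + 3)) + U) = 92*((1*(-2) + 1/(-6 + 3)) + 18/67) = 92*((-2 + 1/(-3)) + 18/67) = 92*((-2 - 1/3) + 18/67) = 92*(-7/3 + 18/67) = 92*(-415/201) = -38180/201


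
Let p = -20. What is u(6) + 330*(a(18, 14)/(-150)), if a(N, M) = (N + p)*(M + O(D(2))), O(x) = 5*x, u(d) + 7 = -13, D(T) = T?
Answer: 428/5 ≈ 85.600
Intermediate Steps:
u(d) = -20 (u(d) = -7 - 13 = -20)
a(N, M) = (-20 + N)*(10 + M) (a(N, M) = (N - 20)*(M + 5*2) = (-20 + N)*(M + 10) = (-20 + N)*(10 + M))
u(6) + 330*(a(18, 14)/(-150)) = -20 + 330*((-200 - 20*14 + 10*18 + 14*18)/(-150)) = -20 + 330*((-200 - 280 + 180 + 252)*(-1/150)) = -20 + 330*(-48*(-1/150)) = -20 + 330*(8/25) = -20 + 528/5 = 428/5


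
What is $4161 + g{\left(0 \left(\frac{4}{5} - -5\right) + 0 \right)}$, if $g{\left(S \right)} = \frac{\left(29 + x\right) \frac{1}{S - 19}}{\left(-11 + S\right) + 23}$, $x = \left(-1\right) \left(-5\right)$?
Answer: $\frac{474337}{114} \approx 4160.9$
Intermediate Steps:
$x = 5$
$g{\left(S \right)} = \frac{34}{\left(-19 + S\right) \left(12 + S\right)}$ ($g{\left(S \right)} = \frac{\left(29 + 5\right) \frac{1}{S - 19}}{\left(-11 + S\right) + 23} = \frac{34 \frac{1}{-19 + S}}{12 + S} = \frac{34}{\left(-19 + S\right) \left(12 + S\right)}$)
$4161 + g{\left(0 \left(\frac{4}{5} - -5\right) + 0 \right)} = 4161 + \frac{34}{-228 + \left(0 \left(\frac{4}{5} - -5\right) + 0\right)^{2} - 7 \left(0 \left(\frac{4}{5} - -5\right) + 0\right)} = 4161 + \frac{34}{-228 + \left(0 \left(4 \cdot \frac{1}{5} + 5\right) + 0\right)^{2} - 7 \left(0 \left(4 \cdot \frac{1}{5} + 5\right) + 0\right)} = 4161 + \frac{34}{-228 + \left(0 \left(\frac{4}{5} + 5\right) + 0\right)^{2} - 7 \left(0 \left(\frac{4}{5} + 5\right) + 0\right)} = 4161 + \frac{34}{-228 + \left(0 \cdot \frac{29}{5} + 0\right)^{2} - 7 \left(0 \cdot \frac{29}{5} + 0\right)} = 4161 + \frac{34}{-228 + \left(0 + 0\right)^{2} - 7 \left(0 + 0\right)} = 4161 + \frac{34}{-228 + 0^{2} - 0} = 4161 + \frac{34}{-228 + 0 + 0} = 4161 + \frac{34}{-228} = 4161 + 34 \left(- \frac{1}{228}\right) = 4161 - \frac{17}{114} = \frac{474337}{114}$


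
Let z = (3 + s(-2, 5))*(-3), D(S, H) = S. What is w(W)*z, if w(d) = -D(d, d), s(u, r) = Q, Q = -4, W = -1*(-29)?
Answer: -87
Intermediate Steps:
W = 29
s(u, r) = -4
w(d) = -d
z = 3 (z = (3 - 4)*(-3) = -1*(-3) = 3)
w(W)*z = -1*29*3 = -29*3 = -87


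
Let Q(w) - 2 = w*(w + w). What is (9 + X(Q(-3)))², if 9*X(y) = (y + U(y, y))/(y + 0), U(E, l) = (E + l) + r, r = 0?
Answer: 784/9 ≈ 87.111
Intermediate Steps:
U(E, l) = E + l (U(E, l) = (E + l) + 0 = E + l)
Q(w) = 2 + 2*w² (Q(w) = 2 + w*(w + w) = 2 + w*(2*w) = 2 + 2*w²)
X(y) = ⅓ (X(y) = ((y + (y + y))/(y + 0))/9 = ((y + 2*y)/y)/9 = ((3*y)/y)/9 = (⅑)*3 = ⅓)
(9 + X(Q(-3)))² = (9 + ⅓)² = (28/3)² = 784/9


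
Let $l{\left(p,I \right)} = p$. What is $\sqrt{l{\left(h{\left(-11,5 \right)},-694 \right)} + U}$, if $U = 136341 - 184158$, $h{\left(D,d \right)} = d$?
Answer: $2 i \sqrt{11953} \approx 218.66 i$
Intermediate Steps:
$U = -47817$
$\sqrt{l{\left(h{\left(-11,5 \right)},-694 \right)} + U} = \sqrt{5 - 47817} = \sqrt{-47812} = 2 i \sqrt{11953}$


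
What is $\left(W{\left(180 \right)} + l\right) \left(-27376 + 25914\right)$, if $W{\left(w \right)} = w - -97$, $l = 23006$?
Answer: $-34039746$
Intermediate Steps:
$W{\left(w \right)} = 97 + w$ ($W{\left(w \right)} = w + 97 = 97 + w$)
$\left(W{\left(180 \right)} + l\right) \left(-27376 + 25914\right) = \left(\left(97 + 180\right) + 23006\right) \left(-27376 + 25914\right) = \left(277 + 23006\right) \left(-1462\right) = 23283 \left(-1462\right) = -34039746$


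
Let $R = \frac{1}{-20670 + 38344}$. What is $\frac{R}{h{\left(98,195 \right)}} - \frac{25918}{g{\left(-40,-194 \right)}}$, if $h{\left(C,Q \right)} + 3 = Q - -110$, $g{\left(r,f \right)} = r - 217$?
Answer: $\frac{138338569321}{1371749836} \approx 100.85$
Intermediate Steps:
$g{\left(r,f \right)} = -217 + r$
$h{\left(C,Q \right)} = 107 + Q$ ($h{\left(C,Q \right)} = -3 + \left(Q - -110\right) = -3 + \left(Q + 110\right) = -3 + \left(110 + Q\right) = 107 + Q$)
$R = \frac{1}{17674} \approx 5.658 \cdot 10^{-5}$
$\frac{R}{h{\left(98,195 \right)}} - \frac{25918}{g{\left(-40,-194 \right)}} = \frac{1}{17674 \left(107 + 195\right)} - \frac{25918}{-217 - 40} = \frac{1}{17674 \cdot 302} - \frac{25918}{-257} = \frac{1}{17674} \cdot \frac{1}{302} - - \frac{25918}{257} = \frac{1}{5337548} + \frac{25918}{257} = \frac{138338569321}{1371749836}$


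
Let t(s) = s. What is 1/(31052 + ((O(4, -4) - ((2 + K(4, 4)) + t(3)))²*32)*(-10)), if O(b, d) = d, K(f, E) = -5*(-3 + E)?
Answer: 1/25932 ≈ 3.8562e-5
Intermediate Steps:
K(f, E) = 15 - 5*E
1/(31052 + ((O(4, -4) - ((2 + K(4, 4)) + t(3)))²*32)*(-10)) = 1/(31052 + ((-4 - ((2 + (15 - 5*4)) + 3))²*32)*(-10)) = 1/(31052 + ((-4 - ((2 + (15 - 20)) + 3))²*32)*(-10)) = 1/(31052 + ((-4 - ((2 - 5) + 3))²*32)*(-10)) = 1/(31052 + ((-4 - (-3 + 3))²*32)*(-10)) = 1/(31052 + ((-4 - 1*0)²*32)*(-10)) = 1/(31052 + ((-4 + 0)²*32)*(-10)) = 1/(31052 + ((-4)²*32)*(-10)) = 1/(31052 + (16*32)*(-10)) = 1/(31052 + 512*(-10)) = 1/(31052 - 5120) = 1/25932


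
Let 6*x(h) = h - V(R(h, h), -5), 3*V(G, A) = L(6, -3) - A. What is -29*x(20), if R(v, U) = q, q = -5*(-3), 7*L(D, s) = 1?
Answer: -1856/21 ≈ -88.381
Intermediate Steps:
L(D, s) = ⅐ (L(D, s) = (⅐)*1 = ⅐)
q = 15
R(v, U) = 15
V(G, A) = 1/21 - A/3 (V(G, A) = (⅐ - A)/3 = 1/21 - A/3)
x(h) = -2/7 + h/6 (x(h) = (h - (1/21 - ⅓*(-5)))/6 = (h - (1/21 + 5/3))/6 = (h - 1*12/7)/6 = (h - 12/7)/6 = (-12/7 + h)/6 = -2/7 + h/6)
-29*x(20) = -29*(-2/7 + (⅙)*20) = -29*(-2/7 + 10/3) = -29*64/21 = -1856/21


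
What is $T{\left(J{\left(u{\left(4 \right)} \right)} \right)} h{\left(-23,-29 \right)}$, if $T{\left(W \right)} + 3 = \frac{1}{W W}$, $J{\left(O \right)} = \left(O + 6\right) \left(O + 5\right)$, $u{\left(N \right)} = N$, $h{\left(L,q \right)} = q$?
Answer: $\frac{704671}{8100} \approx 86.996$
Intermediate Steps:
$J{\left(O \right)} = \left(5 + O\right) \left(6 + O\right)$ ($J{\left(O \right)} = \left(6 + O\right) \left(5 + O\right) = \left(5 + O\right) \left(6 + O\right)$)
$T{\left(W \right)} = -3 + \frac{1}{W^{2}}$ ($T{\left(W \right)} = -3 + \frac{1}{W W} = -3 + \frac{1}{W^{2}}$)
$T{\left(J{\left(u{\left(4 \right)} \right)} \right)} h{\left(-23,-29 \right)} = \left(-3 + \frac{1}{\left(30 + 4^{2} + 11 \cdot 4\right)^{2}}\right) \left(-29\right) = \left(-3 + \frac{1}{\left(30 + 16 + 44\right)^{2}}\right) \left(-29\right) = \left(-3 + \frac{1}{8100}\right) \left(-29\right) = \left(- \frac{24299}{8100}\right) \left(-29\right) = \frac{704671}{8100}$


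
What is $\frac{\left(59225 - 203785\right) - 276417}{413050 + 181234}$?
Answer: $- \frac{420977}{594284} \approx -0.70838$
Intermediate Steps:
$\frac{\left(59225 - 203785\right) - 276417}{413050 + 181234} = \frac{-144560 - 276417}{594284} = \left(-420977\right) \frac{1}{594284} = - \frac{420977}{594284}$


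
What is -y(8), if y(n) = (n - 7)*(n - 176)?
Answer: 168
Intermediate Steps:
y(n) = (-176 + n)*(-7 + n) (y(n) = (-7 + n)*(-176 + n) = (-176 + n)*(-7 + n))
-y(8) = -(1232 + 8² - 183*8) = -(1232 + 64 - 1464) = -1*(-168) = 168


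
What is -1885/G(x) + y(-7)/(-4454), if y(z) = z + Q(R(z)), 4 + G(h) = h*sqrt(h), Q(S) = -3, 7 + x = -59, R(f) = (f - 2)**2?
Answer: 4557285/160072306 - 62205*I*sqrt(66)/143756 ≈ 0.02847 - 3.5154*I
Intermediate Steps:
R(f) = (-2 + f)**2
x = -66 (x = -7 - 59 = -66)
G(h) = -4 + h**(3/2) (G(h) = -4 + h*sqrt(h) = -4 + h**(3/2))
y(z) = -3 + z (y(z) = z - 3 = -3 + z)
-1885/G(x) + y(-7)/(-4454) = -1885/(-4 + (-66)**(3/2)) + (-3 - 7)/(-4454) = -1885/(-4 - 66*I*sqrt(66)) - 10*(-1/4454) = -1885/(-4 - 66*I*sqrt(66)) + 5/2227 = 5/2227 - 1885/(-4 - 66*I*sqrt(66))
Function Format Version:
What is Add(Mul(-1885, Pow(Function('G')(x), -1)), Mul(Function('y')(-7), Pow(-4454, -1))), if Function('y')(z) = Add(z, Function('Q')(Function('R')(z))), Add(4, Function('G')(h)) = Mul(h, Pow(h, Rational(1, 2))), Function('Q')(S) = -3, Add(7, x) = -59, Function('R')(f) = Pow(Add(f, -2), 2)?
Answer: Add(Rational(4557285, 160072306), Mul(Rational(-62205, 143756), I, Pow(66, Rational(1, 2)))) ≈ Add(0.028470, Mul(-3.5154, I))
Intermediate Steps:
Function('R')(f) = Pow(Add(-2, f), 2)
x = -66 (x = Add(-7, -59) = -66)
Function('G')(h) = Add(-4, Pow(h, Rational(3, 2))) (Function('G')(h) = Add(-4, Mul(h, Pow(h, Rational(1, 2)))) = Add(-4, Pow(h, Rational(3, 2))))
Function('y')(z) = Add(-3, z) (Function('y')(z) = Add(z, -3) = Add(-3, z))
Add(Mul(-1885, Pow(Function('G')(x), -1)), Mul(Function('y')(-7), Pow(-4454, -1))) = Add(Mul(-1885, Pow(Add(-4, Pow(-66, Rational(3, 2))), -1)), Mul(Add(-3, -7), Pow(-4454, -1))) = Add(Mul(-1885, Pow(Add(-4, Mul(-66, I, Pow(66, Rational(1, 2)))), -1)), Mul(-10, Rational(-1, 4454))) = Add(Mul(-1885, Pow(Add(-4, Mul(-66, I, Pow(66, Rational(1, 2)))), -1)), Rational(5, 2227)) = Add(Rational(5, 2227), Mul(-1885, Pow(Add(-4, Mul(-66, I, Pow(66, Rational(1, 2)))), -1)))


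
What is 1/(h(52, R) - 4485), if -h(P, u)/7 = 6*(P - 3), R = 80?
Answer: -1/6543 ≈ -0.00015284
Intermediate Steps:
h(P, u) = 126 - 42*P (h(P, u) = -42*(P - 3) = -42*(-3 + P) = -7*(-18 + 6*P) = 126 - 42*P)
1/(h(52, R) - 4485) = 1/((126 - 42*52) - 4485) = 1/((126 - 2184) - 4485) = 1/(-2058 - 4485) = 1/(-6543) = -1/6543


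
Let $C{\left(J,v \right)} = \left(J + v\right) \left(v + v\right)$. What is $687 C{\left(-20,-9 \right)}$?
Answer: $358614$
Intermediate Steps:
$C{\left(J,v \right)} = 2 v \left(J + v\right)$ ($C{\left(J,v \right)} = \left(J + v\right) 2 v = 2 v \left(J + v\right)$)
$687 C{\left(-20,-9 \right)} = 687 \cdot 2 \left(-9\right) \left(-20 - 9\right) = 687 \cdot 2 \left(-9\right) \left(-29\right) = 687 \cdot 522 = 358614$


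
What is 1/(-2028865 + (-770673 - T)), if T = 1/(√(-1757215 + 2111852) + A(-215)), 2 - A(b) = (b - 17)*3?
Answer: -371126354744/1038982334861385797 - √354637/1038982334861385797 ≈ -3.5720e-7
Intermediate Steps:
A(b) = 53 - 3*b (A(b) = 2 - (b - 17)*3 = 2 - (-17 + b)*3 = 2 - (-51 + 3*b) = 2 + (51 - 3*b) = 53 - 3*b)
T = 1/(698 + √354637) (T = 1/(√(-1757215 + 2111852) + (53 - 3*(-215))) = 1/(√354637 + (53 + 645)) = 1/(√354637 + 698) = 1/(698 + √354637) ≈ 0.00077309)
1/(-2028865 + (-770673 - T)) = 1/(-2028865 + (-770673 - (698/132567 - √354637/132567))) = 1/(-2028865 + (-770673 + (-698/132567 + √354637/132567))) = 1/(-2028865 + (-102165808289/132567 + √354637/132567)) = 1/(-371126354744/132567 + √354637/132567)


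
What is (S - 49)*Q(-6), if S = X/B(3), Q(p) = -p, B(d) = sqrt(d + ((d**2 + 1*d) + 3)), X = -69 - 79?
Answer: -294 - 148*sqrt(2) ≈ -503.30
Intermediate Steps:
X = -148
B(d) = sqrt(3 + d**2 + 2*d) (B(d) = sqrt(d + ((d**2 + d) + 3)) = sqrt(d + ((d + d**2) + 3)) = sqrt(d + (3 + d + d**2)) = sqrt(3 + d**2 + 2*d))
S = -74*sqrt(2)/3 (S = -148/sqrt(3 + 3**2 + 2*3) = -148/sqrt(3 + 9 + 6) = -148*sqrt(2)/6 = -74*sqrt(2)/3 ≈ -34.884)
(S - 49)*Q(-6) = (-74*sqrt(2)/3 - 49)*(-1*(-6)) = (-49 - 74*sqrt(2)/3)*6 = -294 - 148*sqrt(2)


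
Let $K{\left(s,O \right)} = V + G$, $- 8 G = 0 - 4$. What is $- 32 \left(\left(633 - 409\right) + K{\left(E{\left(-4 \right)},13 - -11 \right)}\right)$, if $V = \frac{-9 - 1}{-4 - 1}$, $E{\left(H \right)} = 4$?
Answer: $-7248$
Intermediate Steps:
$V = 2$ ($V = - \frac{10}{-5} = \left(-10\right) \left(- \frac{1}{5}\right) = 2$)
$G = \frac{1}{2}$ ($G = - \frac{0 - 4}{8} = \left(- \frac{1}{8}\right) \left(-4\right) = \frac{1}{2} \approx 0.5$)
$K{\left(s,O \right)} = \frac{5}{2}$ ($K{\left(s,O \right)} = 2 + \frac{1}{2} = \frac{5}{2}$)
$- 32 \left(\left(633 - 409\right) + K{\left(E{\left(-4 \right)},13 - -11 \right)}\right) = - 32 \left(\left(633 - 409\right) + \frac{5}{2}\right) = - 32 \left(224 + \frac{5}{2}\right) = \left(-32\right) \frac{453}{2} = -7248$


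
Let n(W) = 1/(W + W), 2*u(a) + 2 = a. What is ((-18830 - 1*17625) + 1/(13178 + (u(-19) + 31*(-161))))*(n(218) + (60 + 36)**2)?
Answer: -30321906903019/90252 ≈ -3.3597e+8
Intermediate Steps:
u(a) = -1 + a/2
n(W) = 1/(2*W)
((-18830 - 1*17625) + 1/(13178 + (u(-19) + 31*(-161))))*(n(218) + (60 + 36)**2) = ((-18830 - 1*17625) + 1/(13178 + ((-1 + (1/2)*(-19)) + 31*(-161))))*((1/2)/218 + (60 + 36)**2) = ((-18830 - 17625) + 1/(13178 + ((-1 - 19/2) - 4991)))*((1/2)*(1/218) + 96**2) = (-36455 + 1/(13178 + (-21/2 - 4991)))*(1/436 + 9216) = (-36455 + 1/(13178 - 10003/2))*(4018177/436) = (-36455 + 1/(16353/2))*(4018177/436) = (-36455 + 2/16353)*(4018177/436) = -596148613/16353*4018177/436 = -30321906903019/90252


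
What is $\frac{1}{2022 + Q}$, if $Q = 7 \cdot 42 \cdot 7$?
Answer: $\frac{1}{4080} \approx 0.0002451$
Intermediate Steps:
$Q = 2058$ ($Q = 294 \cdot 7 = 2058$)
$\frac{1}{2022 + Q} = \frac{1}{2022 + 2058} = \frac{1}{4080}$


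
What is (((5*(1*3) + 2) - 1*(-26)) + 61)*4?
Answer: 416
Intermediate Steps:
(((5*(1*3) + 2) - 1*(-26)) + 61)*4 = (((5*3 + 2) + 26) + 61)*4 = (((15 + 2) + 26) + 61)*4 = ((17 + 26) + 61)*4 = (43 + 61)*4 = 104*4 = 416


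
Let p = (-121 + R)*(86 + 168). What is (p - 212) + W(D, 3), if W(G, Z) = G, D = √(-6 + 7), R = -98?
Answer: -55837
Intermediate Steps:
p = -55626 (p = (-121 - 98)*(86 + 168) = -219*254 = -55626)
D = 1 (D = √1 = 1)
(p - 212) + W(D, 3) = (-55626 - 212) + 1 = -55838 + 1 = -55837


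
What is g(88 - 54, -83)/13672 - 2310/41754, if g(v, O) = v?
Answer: -2513557/47571724 ≈ -0.052837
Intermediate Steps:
g(88 - 54, -83)/13672 - 2310/41754 = (88 - 54)/13672 - 2310/41754 = 34*(1/13672) - 2310*1/41754 = 17/6836 - 385/6959 = -2513557/47571724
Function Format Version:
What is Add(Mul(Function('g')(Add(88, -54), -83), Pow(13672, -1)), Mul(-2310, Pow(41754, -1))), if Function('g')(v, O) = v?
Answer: Rational(-2513557, 47571724) ≈ -0.052837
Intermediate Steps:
Add(Mul(Function('g')(Add(88, -54), -83), Pow(13672, -1)), Mul(-2310, Pow(41754, -1))) = Add(Mul(Add(88, -54), Pow(13672, -1)), Mul(-2310, Pow(41754, -1))) = Add(Mul(34, Rational(1, 13672)), Mul(-2310, Rational(1, 41754))) = Add(Rational(17, 6836), Rational(-385, 6959)) = Rational(-2513557, 47571724)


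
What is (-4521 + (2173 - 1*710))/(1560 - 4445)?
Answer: 3058/2885 ≈ 1.0600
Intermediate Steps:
(-4521 + (2173 - 1*710))/(1560 - 4445) = (-4521 + (2173 - 710))/(-2885) = (-4521 + 1463)*(-1/2885) = -3058*(-1/2885) = 3058/2885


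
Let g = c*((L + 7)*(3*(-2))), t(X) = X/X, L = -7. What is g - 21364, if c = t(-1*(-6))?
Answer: -21364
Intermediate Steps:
t(X) = 1
c = 1
g = 0 (g = 1*((-7 + 7)*(3*(-2))) = 1*(0*(-6)) = 1*0 = 0)
g - 21364 = 0 - 21364 = -21364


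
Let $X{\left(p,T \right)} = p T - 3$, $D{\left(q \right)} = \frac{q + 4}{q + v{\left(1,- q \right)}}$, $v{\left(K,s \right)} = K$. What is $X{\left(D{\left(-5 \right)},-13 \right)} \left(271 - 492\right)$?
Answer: $\frac{5525}{4} \approx 1381.3$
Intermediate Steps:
$D{\left(q \right)} = \frac{4 + q}{1 + q}$ ($D{\left(q \right)} = \frac{q + 4}{q + 1} = \frac{4 + q}{1 + q}$)
$X{\left(p,T \right)} = -3 + T p$ ($X{\left(p,T \right)} = T p - 3 = -3 + T p$)
$X{\left(D{\left(-5 \right)},-13 \right)} \left(271 - 492\right) = \left(-3 - 13 \frac{4 - 5}{1 - 5}\right) \left(271 - 492\right) = \left(-3 - 13 \frac{1}{-4} \left(-1\right)\right) \left(-221\right) = \left(-3 - 13 \left(\left(- \frac{1}{4}\right) \left(-1\right)\right)\right) \left(-221\right) = \left(-3 - \frac{13}{4}\right) \left(-221\right) = \left(- \frac{25}{4}\right) \left(-221\right) = \frac{5525}{4}$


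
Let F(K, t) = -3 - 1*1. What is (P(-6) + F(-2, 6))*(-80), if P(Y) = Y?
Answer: 800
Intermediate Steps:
F(K, t) = -4 (F(K, t) = -3 - 1 = -4)
(P(-6) + F(-2, 6))*(-80) = (-6 - 4)*(-80) = -10*(-80) = 800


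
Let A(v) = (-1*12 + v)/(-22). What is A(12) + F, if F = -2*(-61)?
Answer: 122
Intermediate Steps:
F = 122
A(v) = 6/11 - v/22 (A(v) = (-12 + v)*(-1/22) = 6/11 - v/22)
A(12) + F = (6/11 - 1/22*12) + 122 = (6/11 - 6/11) + 122 = 0 + 122 = 122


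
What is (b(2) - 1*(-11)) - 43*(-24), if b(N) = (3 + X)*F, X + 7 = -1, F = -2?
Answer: 1053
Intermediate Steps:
X = -8 (X = -7 - 1 = -8)
b(N) = 10 (b(N) = (3 - 8)*(-2) = -5*(-2) = 10)
(b(2) - 1*(-11)) - 43*(-24) = (10 - 1*(-11)) - 43*(-24) = (10 + 11) + 1032 = 21 + 1032 = 1053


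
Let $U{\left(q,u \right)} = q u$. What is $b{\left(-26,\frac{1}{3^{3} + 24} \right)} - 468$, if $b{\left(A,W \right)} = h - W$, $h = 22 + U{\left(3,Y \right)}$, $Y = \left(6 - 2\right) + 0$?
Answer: $- \frac{22135}{51} \approx -434.02$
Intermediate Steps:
$Y = 4$ ($Y = 4 + 0 = 4$)
$h = 34$ ($h = 22 + 3 \cdot 4 = 22 + 12 = 34$)
$b{\left(A,W \right)} = 34 - W$
$b{\left(-26,\frac{1}{3^{3} + 24} \right)} - 468 = \left(34 - \frac{1}{3^{3} + 24}\right) - 468 = \left(34 - \frac{1}{27 + 24}\right) - 468 = \left(34 - \frac{1}{51}\right) - 468 = \frac{1733}{51} - 468 = - \frac{22135}{51}$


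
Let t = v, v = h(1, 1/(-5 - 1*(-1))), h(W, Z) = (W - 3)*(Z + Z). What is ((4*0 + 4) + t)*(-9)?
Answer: -45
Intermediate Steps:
h(W, Z) = 2*Z*(-3 + W) (h(W, Z) = (-3 + W)*(2*Z) = 2*Z*(-3 + W))
v = 1 (v = 2*(-3 + 1)/(-5 - 1*(-1)) = 2*(-2)/(-5 + 1) = 2*(-2)/(-4) = 2*(-1/4)*(-2) = 1)
t = 1
((4*0 + 4) + t)*(-9) = ((4*0 + 4) + 1)*(-9) = ((0 + 4) + 1)*(-9) = (4 + 1)*(-9) = 5*(-9) = -45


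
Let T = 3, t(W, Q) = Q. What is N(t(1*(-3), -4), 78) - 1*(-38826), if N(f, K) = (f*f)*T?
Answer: 38874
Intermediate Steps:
N(f, K) = 3*f² (N(f, K) = (f*f)*3 = f²*3 = 3*f²)
N(t(1*(-3), -4), 78) - 1*(-38826) = 3*(-4)² - 1*(-38826) = 3*16 + 38826 = 48 + 38826 = 38874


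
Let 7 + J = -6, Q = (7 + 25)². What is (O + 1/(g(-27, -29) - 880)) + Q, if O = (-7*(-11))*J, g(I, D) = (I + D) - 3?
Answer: 21596/939 ≈ 22.999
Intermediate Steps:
g(I, D) = -3 + D + I (g(I, D) = (D + I) - 3 = -3 + D + I)
Q = 1024 (Q = 32² = 1024)
J = -13 (J = -7 - 6 = -13)
O = -1001 (O = -7*(-11)*(-13) = 77*(-13) = -1001)
(O + 1/(g(-27, -29) - 880)) + Q = (-1001 + 1/((-3 - 29 - 27) - 880)) + 1024 = (-1001 + 1/(-59 - 880)) + 1024 = (-1001 + 1/(-939)) + 1024 = (-1001 - 1/939) + 1024 = -939940/939 + 1024 = 21596/939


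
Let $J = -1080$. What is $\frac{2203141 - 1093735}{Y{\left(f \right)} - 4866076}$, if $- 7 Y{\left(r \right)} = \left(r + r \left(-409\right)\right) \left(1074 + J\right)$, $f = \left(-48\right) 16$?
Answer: $- \frac{3882921}{16091234} \approx -0.24131$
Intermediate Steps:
$f = -768$
$Y{\left(r \right)} = - \frac{2448 r}{7}$ ($Y{\left(r \right)} = - \frac{\left(r + r \left(-409\right)\right) \left(1074 - 1080\right)}{7} = - \frac{\left(r - 409 r\right) \left(-6\right)}{7} = - \frac{- 408 r \left(-6\right)}{7} = - \frac{2448 r}{7}$)
$\frac{2203141 - 1093735}{Y{\left(f \right)} - 4866076} = \frac{2203141 - 1093735}{\left(- \frac{2448}{7}\right) \left(-768\right) - 4866076} = \frac{1109406}{\frac{1880064}{7} - 4866076} = \frac{1109406}{- \frac{32182468}{7}} = 1109406 \left(- \frac{7}{32182468}\right) = - \frac{3882921}{16091234}$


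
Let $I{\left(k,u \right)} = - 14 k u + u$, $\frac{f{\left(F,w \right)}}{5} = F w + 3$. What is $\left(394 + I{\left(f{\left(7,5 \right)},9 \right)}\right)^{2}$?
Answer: $553990369$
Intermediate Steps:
$f{\left(F,w \right)} = 15 + 5 F w$ ($f{\left(F,w \right)} = 5 \left(F w + 3\right) = 5 \left(3 + F w\right) = 15 + 5 F w$)
$I{\left(k,u \right)} = u - 14 k u$ ($I{\left(k,u \right)} = - 14 k u + u = u - 14 k u$)
$\left(394 + I{\left(f{\left(7,5 \right)},9 \right)}\right)^{2} = \left(394 + 9 \left(1 - 14 \left(15 + 5 \cdot 7 \cdot 5\right)\right)\right)^{2} = \left(394 + 9 \left(1 - 14 \left(15 + 175\right)\right)\right)^{2} = \left(394 + 9 \left(1 - 2660\right)\right)^{2} = \left(394 + 9 \left(-2659\right)\right)^{2} = \left(394 - 23931\right)^{2} = \left(-23537\right)^{2} = 553990369$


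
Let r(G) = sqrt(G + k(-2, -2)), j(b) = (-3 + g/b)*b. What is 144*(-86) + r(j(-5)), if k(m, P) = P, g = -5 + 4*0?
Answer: -12384 + 2*sqrt(2) ≈ -12381.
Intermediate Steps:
g = -5 (g = -5 + 0 = -5)
j(b) = b*(-3 - 5/b) (j(b) = (-3 - 5/b)*b = b*(-3 - 5/b))
r(G) = sqrt(-2 + G) (r(G) = sqrt(G - 2) = sqrt(-2 + G))
144*(-86) + r(j(-5)) = 144*(-86) + sqrt(-2 + (-5 - 3*(-5))) = -12384 + sqrt(-2 + (-5 + 15)) = -12384 + sqrt(-2 + 10) = -12384 + sqrt(8) = -12384 + 2*sqrt(2)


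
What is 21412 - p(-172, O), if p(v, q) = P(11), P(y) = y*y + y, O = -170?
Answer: 21280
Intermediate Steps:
P(y) = y + y² (P(y) = y² + y = y + y²)
p(v, q) = 132 (p(v, q) = 11*(1 + 11) = 11*12 = 132)
21412 - p(-172, O) = 21412 - 1*132 = 21412 - 132 = 21280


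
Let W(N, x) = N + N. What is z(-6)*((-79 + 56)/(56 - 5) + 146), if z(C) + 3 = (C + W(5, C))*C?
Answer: -66807/17 ≈ -3929.8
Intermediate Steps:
W(N, x) = 2*N
z(C) = -3 + C*(10 + C) (z(C) = -3 + (C + 2*5)*C = -3 + (C + 10)*C = -3 + (10 + C)*C = -3 + C*(10 + C))
z(-6)*((-79 + 56)/(56 - 5) + 146) = (-3 + (-6)**2 + 10*(-6))*((-79 + 56)/(56 - 5) + 146) = (-3 + 36 - 60)*(-23/51 + 146) = -27*(-23*1/51 + 146) = -27*(-23/51 + 146) = -27*7423/51 = -66807/17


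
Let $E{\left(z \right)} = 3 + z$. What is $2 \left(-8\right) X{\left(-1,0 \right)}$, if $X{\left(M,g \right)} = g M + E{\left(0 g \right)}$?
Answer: $-48$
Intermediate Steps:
$X{\left(M,g \right)} = 3 + M g$ ($X{\left(M,g \right)} = g M + \left(3 + 0 g\right) = M g + \left(3 + 0\right) = M g + 3 = 3 + M g$)
$2 \left(-8\right) X{\left(-1,0 \right)} = 2 \left(-8\right) \left(3 - 0\right) = - 16 \left(3 + 0\right) = \left(-16\right) 3 = -48$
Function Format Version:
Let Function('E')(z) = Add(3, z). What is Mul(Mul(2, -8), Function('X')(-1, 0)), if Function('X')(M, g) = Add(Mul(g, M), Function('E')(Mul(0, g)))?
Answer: -48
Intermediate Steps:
Function('X')(M, g) = Add(3, Mul(M, g)) (Function('X')(M, g) = Add(Mul(g, M), Add(3, Mul(0, g))) = Add(Mul(M, g), Add(3, 0)) = Add(Mul(M, g), 3) = Add(3, Mul(M, g)))
Mul(Mul(2, -8), Function('X')(-1, 0)) = Mul(Mul(2, -8), Add(3, Mul(-1, 0))) = Mul(-16, Add(3, 0)) = Mul(-16, 3) = -48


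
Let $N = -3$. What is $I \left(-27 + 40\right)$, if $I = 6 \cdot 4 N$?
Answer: $-936$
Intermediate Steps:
$I = -72$ ($I = 6 \cdot 4 \left(-3\right) = 24 \left(-3\right) = -72$)
$I \left(-27 + 40\right) = - 72 \left(-27 + 40\right) = \left(-72\right) 13 = -936$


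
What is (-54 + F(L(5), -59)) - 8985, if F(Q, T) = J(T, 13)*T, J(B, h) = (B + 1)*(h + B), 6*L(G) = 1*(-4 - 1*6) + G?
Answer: -166451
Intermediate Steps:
L(G) = -5/3 + G/6 (L(G) = (1*(-4 - 1*6) + G)/6 = (1*(-4 - 6) + G)/6 = (1*(-10) + G)/6 = (-10 + G)/6 = -5/3 + G/6)
J(B, h) = (1 + B)*(B + h)
F(Q, T) = T*(13 + T² + 14*T) (F(Q, T) = (T + 13 + T² + T*13)*T = (T + 13 + T² + 13*T)*T = (13 + T² + 14*T)*T = T*(13 + T² + 14*T))
(-54 + F(L(5), -59)) - 8985 = (-54 - 59*(13 + (-59)² + 14*(-59))) - 8985 = (-54 - 59*(13 + 3481 - 826)) - 8985 = (-54 - 59*2668) - 8985 = (-54 - 157412) - 8985 = -157466 - 8985 = -166451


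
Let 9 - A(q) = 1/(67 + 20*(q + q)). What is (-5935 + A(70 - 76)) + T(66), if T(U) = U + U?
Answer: -1002361/173 ≈ -5794.0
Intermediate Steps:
T(U) = 2*U
A(q) = 9 - 1/(67 + 40*q) (A(q) = 9 - 1/(67 + 20*(q + q)) = 9 - 1/(67 + 20*(2*q)) = 9 - 1/(67 + 40*q))
(-5935 + A(70 - 76)) + T(66) = (-5935 + 2*(301 + 180*(70 - 76))/(67 + 40*(70 - 76))) + 2*66 = (-5935 + 2*(301 + 180*(-6))/(67 + 40*(-6))) + 132 = (-5935 + 2*(301 - 1080)/(67 - 240)) + 132 = (-5935 + 2*(-779)/(-173)) + 132 = (-5935 + 2*(-1/173)*(-779)) + 132 = (-5935 + 1558/173) + 132 = -1025197/173 + 132 = -1002361/173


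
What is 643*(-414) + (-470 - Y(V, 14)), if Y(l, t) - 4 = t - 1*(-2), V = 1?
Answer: -266692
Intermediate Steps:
Y(l, t) = 6 + t (Y(l, t) = 4 + (t - 1*(-2)) = 4 + (t + 2) = 4 + (2 + t) = 6 + t)
643*(-414) + (-470 - Y(V, 14)) = 643*(-414) + (-470 - (6 + 14)) = -266202 + (-470 - 1*20) = -266202 + (-470 - 20) = -266202 - 490 = -266692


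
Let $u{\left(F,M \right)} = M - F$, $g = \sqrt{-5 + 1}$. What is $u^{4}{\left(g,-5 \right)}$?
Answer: $41 + 840 i \approx 41.0 + 840.0 i$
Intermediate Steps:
$g = 2 i$ ($g = \sqrt{-4} = 2 i \approx 2.0 i$)
$u^{4}{\left(g,-5 \right)} = \left(-5 - 2 i\right)^{4}$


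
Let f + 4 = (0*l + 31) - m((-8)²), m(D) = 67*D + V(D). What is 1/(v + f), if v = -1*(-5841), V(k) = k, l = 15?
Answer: 1/1516 ≈ 0.00065963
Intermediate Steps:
m(D) = 68*D (m(D) = 67*D + D = 68*D)
v = 5841
f = -4325 (f = -4 + ((0*15 + 31) - 68*(-8)²) = -4 + ((0 + 31) - 68*64) = -4 + (31 - 1*4352) = -4 + (31 - 4352) = -4 - 4321 = -4325)
1/(v + f) = 1/(5841 - 4325) = 1/1516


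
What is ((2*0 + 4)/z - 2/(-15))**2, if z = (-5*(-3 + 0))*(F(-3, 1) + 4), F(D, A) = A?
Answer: 196/5625 ≈ 0.034844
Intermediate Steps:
z = 75 (z = (-5*(-3 + 0))*(1 + 4) = -5*(-3)*5 = 15*5 = 75)
((2*0 + 4)/z - 2/(-15))**2 = ((2*0 + 4)/75 - 2/(-15))**2 = ((0 + 4)*(1/75) - 2*(-1/15))**2 = (4*(1/75) + 2/15)**2 = (4/75 + 2/15)**2 = (14/75)**2 = 196/5625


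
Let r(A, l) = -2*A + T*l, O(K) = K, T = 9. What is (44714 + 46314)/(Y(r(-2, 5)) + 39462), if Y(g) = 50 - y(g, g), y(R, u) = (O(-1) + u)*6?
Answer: 22757/9806 ≈ 2.3207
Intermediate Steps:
y(R, u) = -6 + 6*u (y(R, u) = (-1 + u)*6 = -6 + 6*u)
r(A, l) = -2*A + 9*l
Y(g) = 56 - 6*g (Y(g) = 50 - (-6 + 6*g) = 50 + (6 - 6*g) = 56 - 6*g)
(44714 + 46314)/(Y(r(-2, 5)) + 39462) = (44714 + 46314)/((56 - 6*(-2*(-2) + 9*5)) + 39462) = 91028/((56 - 6*(4 + 45)) + 39462) = 91028/((56 - 6*49) + 39462) = 91028/((56 - 294) + 39462) = 91028/(-238 + 39462) = 91028/39224 = 91028*(1/39224) = 22757/9806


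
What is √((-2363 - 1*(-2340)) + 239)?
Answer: 6*√6 ≈ 14.697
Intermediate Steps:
√((-2363 - 1*(-2340)) + 239) = √((-2363 + 2340) + 239) = √(-23 + 239) = √216 = 6*√6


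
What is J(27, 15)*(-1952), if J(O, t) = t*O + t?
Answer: -819840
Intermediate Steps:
J(O, t) = t + O*t (J(O, t) = O*t + t = t + O*t)
J(27, 15)*(-1952) = (15*(1 + 27))*(-1952) = (15*28)*(-1952) = 420*(-1952) = -819840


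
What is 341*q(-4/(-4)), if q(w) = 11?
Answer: 3751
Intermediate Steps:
341*q(-4/(-4)) = 341*11 = 3751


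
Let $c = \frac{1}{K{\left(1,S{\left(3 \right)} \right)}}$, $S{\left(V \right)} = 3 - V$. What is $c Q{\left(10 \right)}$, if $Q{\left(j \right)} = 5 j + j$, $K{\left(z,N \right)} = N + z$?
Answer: $60$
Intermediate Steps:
$c = 1$ ($c = \frac{1}{\left(3 - 3\right) + 1} = \frac{1}{0 + 1} = 1^{-1} = 1$)
$Q{\left(j \right)} = 6 j$
$c Q{\left(10 \right)} = 1 \cdot 6 \cdot 10 = 1 \cdot 60 = 60$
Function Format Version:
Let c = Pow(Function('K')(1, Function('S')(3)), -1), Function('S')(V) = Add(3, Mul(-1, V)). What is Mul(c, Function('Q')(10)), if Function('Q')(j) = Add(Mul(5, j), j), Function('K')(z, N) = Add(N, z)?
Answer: 60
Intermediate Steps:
c = 1 (c = Pow(Add(Add(3, Mul(-1, 3)), 1), -1) = Pow(Add(Add(3, -3), 1), -1) = Pow(Add(0, 1), -1) = Pow(1, -1) = 1)
Function('Q')(j) = Mul(6, j)
Mul(c, Function('Q')(10)) = Mul(1, Mul(6, 10)) = Mul(1, 60) = 60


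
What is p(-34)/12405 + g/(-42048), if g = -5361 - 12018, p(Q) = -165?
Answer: 1545545/3863744 ≈ 0.40001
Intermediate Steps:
g = -17379
p(-34)/12405 + g/(-42048) = -165/12405 - 17379/(-42048) = -165*1/12405 - 17379*(-1/42048) = -11/827 + 1931/4672 = 1545545/3863744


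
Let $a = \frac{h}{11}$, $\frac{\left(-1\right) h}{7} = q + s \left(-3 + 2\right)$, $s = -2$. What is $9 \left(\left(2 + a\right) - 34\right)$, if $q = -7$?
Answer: $- \frac{2853}{11} \approx -259.36$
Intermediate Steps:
$h = 35$ ($h = - 7 \left(-7 - 2 \left(-3 + 2\right)\right) = - 7 \left(-7 - -2\right) = - 7 \left(-7 + 2\right) = \left(-7\right) \left(-5\right) = 35$)
$a = \frac{35}{11} \approx 3.1818$
$9 \left(\left(2 + a\right) - 34\right) = 9 \left(\left(2 + \frac{35}{11}\right) - 34\right) = 9 \left(\frac{57}{11} - 34\right) = 9 \left(- \frac{317}{11}\right) = - \frac{2853}{11}$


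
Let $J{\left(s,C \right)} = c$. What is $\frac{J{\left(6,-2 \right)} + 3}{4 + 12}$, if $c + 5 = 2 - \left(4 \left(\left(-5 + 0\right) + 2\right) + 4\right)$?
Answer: $\frac{1}{2} \approx 0.5$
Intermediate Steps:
$c = 5$ ($c = -5 - \left(2 + 4 \left(\left(-5 + 0\right) + 2\right)\right) = -5 - \left(2 + 4 \left(-5 + 2\right)\right) = -5 + \left(2 - \left(4 \left(-3\right) + 4\right)\right) = -5 + \left(2 - \left(-12 + 4\right)\right) = -5 + \left(2 - -8\right) = -5 + \left(2 + 8\right) = -5 + 10 = 5$)
$J{\left(s,C \right)} = 5$
$\frac{J{\left(6,-2 \right)} + 3}{4 + 12} = \frac{5 + 3}{4 + 12} = \frac{1}{16} \cdot 8 = \frac{1}{2}$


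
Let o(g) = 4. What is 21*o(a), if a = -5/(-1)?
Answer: 84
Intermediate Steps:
a = 5 (a = -5*(-1) = 5)
21*o(a) = 21*4 = 84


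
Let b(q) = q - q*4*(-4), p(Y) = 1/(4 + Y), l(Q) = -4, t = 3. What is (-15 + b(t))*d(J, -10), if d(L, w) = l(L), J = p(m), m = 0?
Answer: -144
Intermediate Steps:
J = 1/4 (J = 1/(4 + 0) = 1/4 ≈ 0.25000)
d(L, w) = -4
b(q) = 17*q (b(q) = q - 4*q*(-4) = q - (-16)*q = q + 16*q = 17*q)
(-15 + b(t))*d(J, -10) = (-15 + 17*3)*(-4) = (-15 + 51)*(-4) = 36*(-4) = -144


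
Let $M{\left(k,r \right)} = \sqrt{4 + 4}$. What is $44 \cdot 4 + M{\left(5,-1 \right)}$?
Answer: $176 + 2 \sqrt{2} \approx 178.83$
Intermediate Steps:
$M{\left(k,r \right)} = 2 \sqrt{2}$ ($M{\left(k,r \right)} = \sqrt{8} = 2 \sqrt{2}$)
$44 \cdot 4 + M{\left(5,-1 \right)} = 44 \cdot 4 + 2 \sqrt{2} = 176 + 2 \sqrt{2}$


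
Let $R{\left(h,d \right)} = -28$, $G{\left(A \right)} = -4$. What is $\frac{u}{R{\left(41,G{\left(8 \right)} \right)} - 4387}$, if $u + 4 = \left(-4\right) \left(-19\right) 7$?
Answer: $- \frac{528}{4415} \approx -0.11959$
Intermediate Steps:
$u = 528$ ($u = -4 + \left(-4\right) \left(-19\right) 7 = -4 + 76 \cdot 7 = -4 + 532 = 528$)
$\frac{u}{R{\left(41,G{\left(8 \right)} \right)} - 4387} = \frac{528}{-28 - 4387} = \frac{528}{-4415} = 528 \left(- \frac{1}{4415}\right) = - \frac{528}{4415}$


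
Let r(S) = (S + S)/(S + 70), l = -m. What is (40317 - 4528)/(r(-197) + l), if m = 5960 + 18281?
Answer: -4545203/3078213 ≈ -1.4766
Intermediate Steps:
m = 24241
l = -24241 (l = -1*24241 = -24241)
r(S) = 2*S/(70 + S) (r(S) = (2*S)/(70 + S) = 2*S/(70 + S))
(40317 - 4528)/(r(-197) + l) = (40317 - 4528)/(2*(-197)/(70 - 197) - 24241) = 35789/(2*(-197)/(-127) - 24241) = 35789/(2*(-197)*(-1/127) - 24241) = 35789/(394/127 - 24241) = 35789/(-3078213/127) = 35789*(-127/3078213) = -4545203/3078213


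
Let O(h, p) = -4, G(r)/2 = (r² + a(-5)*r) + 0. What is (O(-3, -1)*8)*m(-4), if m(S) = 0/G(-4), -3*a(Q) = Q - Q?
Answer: 0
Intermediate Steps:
a(Q) = 0 (a(Q) = -(Q - Q)/3 = -⅓*0 = 0)
G(r) = 2*r² (G(r) = 2*((r² + 0*r) + 0) = 2*((r² + 0) + 0) = 2*(r² + 0) = 2*r²)
m(S) = 0 (m(S) = 0/((2*(-4)²)) = 0/((2*16)) = 0/32 = 0*(1/32) = 0)
(O(-3, -1)*8)*m(-4) = -4*8*0 = -32*0 = 0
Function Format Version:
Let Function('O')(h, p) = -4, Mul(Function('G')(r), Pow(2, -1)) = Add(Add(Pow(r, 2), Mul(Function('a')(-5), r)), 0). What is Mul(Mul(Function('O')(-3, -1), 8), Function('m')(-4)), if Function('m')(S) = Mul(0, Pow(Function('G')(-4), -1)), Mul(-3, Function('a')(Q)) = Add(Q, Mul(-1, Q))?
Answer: 0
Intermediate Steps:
Function('a')(Q) = 0 (Function('a')(Q) = Mul(Rational(-1, 3), Add(Q, Mul(-1, Q))) = Mul(Rational(-1, 3), 0) = 0)
Function('G')(r) = Mul(2, Pow(r, 2)) (Function('G')(r) = Mul(2, Add(Add(Pow(r, 2), Mul(0, r)), 0)) = Mul(2, Add(Add(Pow(r, 2), 0), 0)) = Mul(2, Add(Pow(r, 2), 0)) = Mul(2, Pow(r, 2)))
Function('m')(S) = 0 (Function('m')(S) = Mul(0, Pow(Mul(2, Pow(-4, 2)), -1)) = Mul(0, Pow(Mul(2, 16), -1)) = Mul(0, Pow(32, -1)) = Mul(0, Rational(1, 32)) = 0)
Mul(Mul(Function('O')(-3, -1), 8), Function('m')(-4)) = Mul(Mul(-4, 8), 0) = Mul(-32, 0) = 0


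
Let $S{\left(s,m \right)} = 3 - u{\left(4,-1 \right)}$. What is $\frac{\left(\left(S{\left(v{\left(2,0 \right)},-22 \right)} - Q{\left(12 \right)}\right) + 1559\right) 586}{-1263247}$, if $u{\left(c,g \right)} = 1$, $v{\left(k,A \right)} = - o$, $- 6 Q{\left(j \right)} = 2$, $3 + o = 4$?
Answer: $- \frac{2744824}{3789741} \approx -0.72428$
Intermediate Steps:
$o = 1$ ($o = -3 + 4 = 1$)
$Q{\left(j \right)} = - \frac{1}{3}$ ($Q{\left(j \right)} = \left(- \frac{1}{6}\right) 2 = - \frac{1}{3}$)
$v{\left(k,A \right)} = -1$ ($v{\left(k,A \right)} = \left(-1\right) 1 = -1$)
$S{\left(s,m \right)} = 2$ ($S{\left(s,m \right)} = 3 - 1 = 2$)
$\frac{\left(\left(S{\left(v{\left(2,0 \right)},-22 \right)} - Q{\left(12 \right)}\right) + 1559\right) 586}{-1263247} = \frac{\left(\left(2 - - \frac{1}{3}\right) + 1559\right) 586}{-1263247} = \left(\left(2 + \frac{1}{3}\right) + 1559\right) 586 \left(- \frac{1}{1263247}\right) = \left(\frac{7}{3} + 1559\right) 586 \left(- \frac{1}{1263247}\right) = \frac{4684}{3} \cdot 586 \left(- \frac{1}{1263247}\right) = \frac{2744824}{3} \left(- \frac{1}{1263247}\right) = - \frac{2744824}{3789741}$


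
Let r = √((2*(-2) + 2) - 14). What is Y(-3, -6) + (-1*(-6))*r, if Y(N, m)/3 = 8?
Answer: 24 + 24*I ≈ 24.0 + 24.0*I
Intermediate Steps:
r = 4*I (r = √((-4 + 2) - 14) = √(-2 - 14) = √(-16) = 4*I ≈ 4.0*I)
Y(N, m) = 24 (Y(N, m) = 3*8 = 24)
Y(-3, -6) + (-1*(-6))*r = 24 + (-1*(-6))*(4*I) = 24 + 6*(4*I) = 24 + 24*I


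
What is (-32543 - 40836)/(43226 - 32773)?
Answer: -73379/10453 ≈ -7.0199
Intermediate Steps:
(-32543 - 40836)/(43226 - 32773) = -73379/10453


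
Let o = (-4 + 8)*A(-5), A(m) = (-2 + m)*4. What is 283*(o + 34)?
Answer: -22074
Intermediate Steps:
A(m) = -8 + 4*m
o = -112 (o = (-4 + 8)*(-8 + 4*(-5)) = 4*(-8 - 20) = 4*(-28) = -112)
283*(o + 34) = 283*(-112 + 34) = 283*(-78) = -22074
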